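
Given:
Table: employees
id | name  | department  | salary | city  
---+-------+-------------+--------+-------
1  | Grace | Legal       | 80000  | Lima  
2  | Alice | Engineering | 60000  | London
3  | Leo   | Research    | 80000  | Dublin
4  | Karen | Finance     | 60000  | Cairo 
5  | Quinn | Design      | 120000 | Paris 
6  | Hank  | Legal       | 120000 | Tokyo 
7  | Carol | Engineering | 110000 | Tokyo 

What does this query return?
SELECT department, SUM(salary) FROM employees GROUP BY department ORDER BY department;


Summing salary within each department:
  Design: 120000 = 120000
  Engineering: 60000 + 110000 = 170000
  Finance: 60000 = 60000
  Legal: 80000 + 120000 = 200000
  Research: 80000 = 80000


5 groups:
Design, 120000
Engineering, 170000
Finance, 60000
Legal, 200000
Research, 80000


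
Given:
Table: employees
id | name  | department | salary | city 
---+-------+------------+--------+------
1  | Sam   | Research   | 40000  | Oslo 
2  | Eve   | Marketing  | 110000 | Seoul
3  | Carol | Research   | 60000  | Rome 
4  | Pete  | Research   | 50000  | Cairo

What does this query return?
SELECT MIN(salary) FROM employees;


Salaries: 40000, 110000, 60000, 50000
MIN = 40000

40000


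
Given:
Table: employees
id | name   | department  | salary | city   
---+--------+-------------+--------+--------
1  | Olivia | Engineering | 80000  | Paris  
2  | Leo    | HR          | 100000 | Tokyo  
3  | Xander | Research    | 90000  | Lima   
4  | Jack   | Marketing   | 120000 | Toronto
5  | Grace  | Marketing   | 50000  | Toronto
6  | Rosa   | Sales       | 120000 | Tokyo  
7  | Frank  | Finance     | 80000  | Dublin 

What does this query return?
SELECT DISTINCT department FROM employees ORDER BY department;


All 'department' values (row order): Engineering, HR, Research, Marketing, Marketing, Sales, Finance
Removing duplicates leaves 6 unique value(s).

6 values:
Engineering
Finance
HR
Marketing
Research
Sales


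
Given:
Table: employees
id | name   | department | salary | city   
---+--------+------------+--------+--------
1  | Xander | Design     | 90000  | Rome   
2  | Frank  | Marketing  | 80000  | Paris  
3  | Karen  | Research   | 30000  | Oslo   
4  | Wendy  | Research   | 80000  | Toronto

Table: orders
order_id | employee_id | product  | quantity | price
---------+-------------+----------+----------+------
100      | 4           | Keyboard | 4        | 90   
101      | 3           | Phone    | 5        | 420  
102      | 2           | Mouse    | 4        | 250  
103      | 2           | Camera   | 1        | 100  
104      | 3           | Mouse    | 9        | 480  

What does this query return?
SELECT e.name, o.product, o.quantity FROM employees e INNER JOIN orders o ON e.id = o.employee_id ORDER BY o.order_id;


Joining employees.id = orders.employee_id:
  employee Wendy (id=4) -> order Keyboard
  employee Karen (id=3) -> order Phone
  employee Frank (id=2) -> order Mouse
  employee Frank (id=2) -> order Camera
  employee Karen (id=3) -> order Mouse


5 rows:
Wendy, Keyboard, 4
Karen, Phone, 5
Frank, Mouse, 4
Frank, Camera, 1
Karen, Mouse, 9


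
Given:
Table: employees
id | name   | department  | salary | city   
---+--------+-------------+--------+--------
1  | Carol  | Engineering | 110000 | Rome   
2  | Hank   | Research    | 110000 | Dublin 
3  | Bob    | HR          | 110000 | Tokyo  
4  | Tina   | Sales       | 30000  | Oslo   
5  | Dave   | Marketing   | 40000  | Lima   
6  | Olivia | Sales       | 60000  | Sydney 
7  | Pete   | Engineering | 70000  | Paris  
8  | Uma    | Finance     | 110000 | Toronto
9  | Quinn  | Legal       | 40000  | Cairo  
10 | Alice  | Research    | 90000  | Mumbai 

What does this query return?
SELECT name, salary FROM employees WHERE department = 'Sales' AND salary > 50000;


Filtering: department = 'Sales' AND salary > 50000
Matching: 1 rows

1 rows:
Olivia, 60000


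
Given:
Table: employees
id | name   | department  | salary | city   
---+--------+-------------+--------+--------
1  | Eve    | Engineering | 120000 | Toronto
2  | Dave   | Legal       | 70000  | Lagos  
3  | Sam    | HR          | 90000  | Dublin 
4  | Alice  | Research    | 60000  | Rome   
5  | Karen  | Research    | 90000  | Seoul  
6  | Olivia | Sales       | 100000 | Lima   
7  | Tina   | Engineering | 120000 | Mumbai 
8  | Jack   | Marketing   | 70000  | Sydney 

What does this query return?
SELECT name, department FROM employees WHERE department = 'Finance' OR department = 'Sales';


Filtering: department = 'Finance' OR 'Sales'
Matching: 1 rows

1 rows:
Olivia, Sales


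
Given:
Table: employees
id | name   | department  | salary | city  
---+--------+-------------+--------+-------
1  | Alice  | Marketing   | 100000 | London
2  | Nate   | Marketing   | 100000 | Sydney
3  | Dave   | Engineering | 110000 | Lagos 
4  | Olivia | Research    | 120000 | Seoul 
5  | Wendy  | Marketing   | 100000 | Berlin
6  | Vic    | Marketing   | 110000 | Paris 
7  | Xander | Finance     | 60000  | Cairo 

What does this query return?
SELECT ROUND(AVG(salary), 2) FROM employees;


SUM(salary) = 700000
COUNT = 7
ROUND(AVG, 2) = ROUND(700000 / 7, 2) = 100000.0

100000.0


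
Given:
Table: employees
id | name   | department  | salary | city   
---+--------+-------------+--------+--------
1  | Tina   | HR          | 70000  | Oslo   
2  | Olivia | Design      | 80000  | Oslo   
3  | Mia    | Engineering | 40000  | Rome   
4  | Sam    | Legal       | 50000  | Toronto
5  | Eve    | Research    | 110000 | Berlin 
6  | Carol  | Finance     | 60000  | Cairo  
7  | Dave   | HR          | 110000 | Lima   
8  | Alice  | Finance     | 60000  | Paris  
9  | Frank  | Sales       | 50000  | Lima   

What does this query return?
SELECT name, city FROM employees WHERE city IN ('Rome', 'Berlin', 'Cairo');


Filtering: city IN ('Rome', 'Berlin', 'Cairo')
Matching: 3 rows

3 rows:
Mia, Rome
Eve, Berlin
Carol, Cairo


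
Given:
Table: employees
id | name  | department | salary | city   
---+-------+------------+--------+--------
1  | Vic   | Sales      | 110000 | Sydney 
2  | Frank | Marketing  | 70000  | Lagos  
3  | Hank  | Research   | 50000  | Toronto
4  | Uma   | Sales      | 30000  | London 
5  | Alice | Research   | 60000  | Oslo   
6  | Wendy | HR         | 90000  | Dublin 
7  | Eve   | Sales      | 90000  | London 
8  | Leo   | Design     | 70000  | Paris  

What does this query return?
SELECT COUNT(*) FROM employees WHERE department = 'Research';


Counting rows where department = 'Research'
  Hank -> MATCH
  Alice -> MATCH


2


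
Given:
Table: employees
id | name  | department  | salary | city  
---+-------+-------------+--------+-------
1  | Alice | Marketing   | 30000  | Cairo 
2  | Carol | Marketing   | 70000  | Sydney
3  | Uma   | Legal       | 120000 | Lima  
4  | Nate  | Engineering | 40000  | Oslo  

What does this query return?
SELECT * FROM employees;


SELECT * returns all 4 rows with all columns

4 rows:
1, Alice, Marketing, 30000, Cairo
2, Carol, Marketing, 70000, Sydney
3, Uma, Legal, 120000, Lima
4, Nate, Engineering, 40000, Oslo


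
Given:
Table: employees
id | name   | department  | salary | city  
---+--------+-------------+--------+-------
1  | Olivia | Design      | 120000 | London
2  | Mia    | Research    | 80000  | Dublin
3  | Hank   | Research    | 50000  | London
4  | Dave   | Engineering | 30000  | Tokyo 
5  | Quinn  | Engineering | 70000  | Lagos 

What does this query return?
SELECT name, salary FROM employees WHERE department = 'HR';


Filtering: department = 'HR'
Matching rows: 0

Empty result set (0 rows)


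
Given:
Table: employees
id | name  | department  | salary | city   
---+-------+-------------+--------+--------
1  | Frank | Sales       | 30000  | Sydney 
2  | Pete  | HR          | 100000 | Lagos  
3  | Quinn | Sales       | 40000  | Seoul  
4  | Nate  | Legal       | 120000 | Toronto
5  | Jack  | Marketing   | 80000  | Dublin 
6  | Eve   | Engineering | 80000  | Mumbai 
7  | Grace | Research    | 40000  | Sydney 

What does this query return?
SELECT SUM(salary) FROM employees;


SUM(salary) = 30000 + 100000 + 40000 + 120000 + 80000 + 80000 + 40000 = 490000

490000


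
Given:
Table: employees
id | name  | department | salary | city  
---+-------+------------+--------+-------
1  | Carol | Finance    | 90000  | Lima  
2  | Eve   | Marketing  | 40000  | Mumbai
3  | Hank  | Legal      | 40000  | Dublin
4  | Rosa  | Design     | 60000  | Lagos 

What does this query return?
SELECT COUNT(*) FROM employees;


COUNT(*) counts all rows

4


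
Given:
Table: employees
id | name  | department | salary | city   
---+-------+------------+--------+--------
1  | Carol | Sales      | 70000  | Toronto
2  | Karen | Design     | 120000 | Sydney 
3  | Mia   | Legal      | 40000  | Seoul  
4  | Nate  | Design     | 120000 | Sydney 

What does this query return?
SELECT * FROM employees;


SELECT * returns all 4 rows with all columns

4 rows:
1, Carol, Sales, 70000, Toronto
2, Karen, Design, 120000, Sydney
3, Mia, Legal, 40000, Seoul
4, Nate, Design, 120000, Sydney


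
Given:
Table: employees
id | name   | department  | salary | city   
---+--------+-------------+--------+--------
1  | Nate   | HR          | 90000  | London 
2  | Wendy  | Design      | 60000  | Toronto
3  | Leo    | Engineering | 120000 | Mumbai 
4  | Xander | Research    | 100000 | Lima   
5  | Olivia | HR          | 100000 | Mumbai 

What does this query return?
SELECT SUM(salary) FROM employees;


SUM(salary) = 90000 + 60000 + 120000 + 100000 + 100000 = 470000

470000


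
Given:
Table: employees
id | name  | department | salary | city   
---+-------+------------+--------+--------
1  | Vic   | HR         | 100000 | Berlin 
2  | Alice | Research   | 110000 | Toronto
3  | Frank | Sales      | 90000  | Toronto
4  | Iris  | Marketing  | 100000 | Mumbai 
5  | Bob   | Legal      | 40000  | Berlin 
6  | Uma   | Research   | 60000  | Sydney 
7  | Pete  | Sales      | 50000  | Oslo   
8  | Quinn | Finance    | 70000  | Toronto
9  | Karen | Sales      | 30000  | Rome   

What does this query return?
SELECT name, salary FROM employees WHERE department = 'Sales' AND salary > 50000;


Filtering: department = 'Sales' AND salary > 50000
Matching: 1 rows

1 rows:
Frank, 90000


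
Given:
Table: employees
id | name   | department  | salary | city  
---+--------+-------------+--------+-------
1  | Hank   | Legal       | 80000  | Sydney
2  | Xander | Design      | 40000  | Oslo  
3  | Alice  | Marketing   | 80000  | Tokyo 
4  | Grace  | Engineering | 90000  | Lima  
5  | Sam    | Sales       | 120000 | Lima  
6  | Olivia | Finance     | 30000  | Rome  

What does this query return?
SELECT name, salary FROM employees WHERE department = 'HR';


Filtering: department = 'HR'
Matching rows: 0

Empty result set (0 rows)


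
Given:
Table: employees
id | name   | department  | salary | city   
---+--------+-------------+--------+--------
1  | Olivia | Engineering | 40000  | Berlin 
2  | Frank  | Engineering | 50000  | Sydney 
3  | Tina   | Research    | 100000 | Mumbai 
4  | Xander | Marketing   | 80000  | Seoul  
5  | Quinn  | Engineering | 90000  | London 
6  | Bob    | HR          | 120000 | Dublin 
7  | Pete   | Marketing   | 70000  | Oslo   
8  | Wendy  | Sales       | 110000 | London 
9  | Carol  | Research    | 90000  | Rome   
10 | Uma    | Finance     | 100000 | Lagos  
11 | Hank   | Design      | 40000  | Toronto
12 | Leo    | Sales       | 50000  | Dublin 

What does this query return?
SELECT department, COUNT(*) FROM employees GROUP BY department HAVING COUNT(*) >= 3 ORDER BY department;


Groups with count >= 3:
  Engineering: 3 -> PASS
  Design: 1 -> filtered out
  Finance: 1 -> filtered out
  HR: 1 -> filtered out
  Marketing: 2 -> filtered out
  Research: 2 -> filtered out
  Sales: 2 -> filtered out


1 groups:
Engineering, 3


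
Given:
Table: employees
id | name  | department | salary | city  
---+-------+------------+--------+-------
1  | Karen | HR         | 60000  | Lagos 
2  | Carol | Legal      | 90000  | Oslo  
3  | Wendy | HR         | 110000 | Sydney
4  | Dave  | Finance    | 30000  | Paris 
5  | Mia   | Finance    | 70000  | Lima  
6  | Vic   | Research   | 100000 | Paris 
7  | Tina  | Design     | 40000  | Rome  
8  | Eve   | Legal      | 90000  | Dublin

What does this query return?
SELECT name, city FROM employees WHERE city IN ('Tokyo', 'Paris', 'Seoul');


Filtering: city IN ('Tokyo', 'Paris', 'Seoul')
Matching: 2 rows

2 rows:
Dave, Paris
Vic, Paris


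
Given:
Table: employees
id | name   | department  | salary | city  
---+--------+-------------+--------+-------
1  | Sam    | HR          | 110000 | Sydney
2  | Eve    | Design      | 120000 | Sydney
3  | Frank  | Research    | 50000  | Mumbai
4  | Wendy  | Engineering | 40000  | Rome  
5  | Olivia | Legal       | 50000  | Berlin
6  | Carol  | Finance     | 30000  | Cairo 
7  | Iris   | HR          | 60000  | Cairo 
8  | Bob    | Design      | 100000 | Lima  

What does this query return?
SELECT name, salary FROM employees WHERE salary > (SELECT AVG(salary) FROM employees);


Subquery: AVG(salary) = 70000.0
Filtering: salary > 70000.0
  Sam (110000) -> MATCH
  Eve (120000) -> MATCH
  Bob (100000) -> MATCH


3 rows:
Sam, 110000
Eve, 120000
Bob, 100000


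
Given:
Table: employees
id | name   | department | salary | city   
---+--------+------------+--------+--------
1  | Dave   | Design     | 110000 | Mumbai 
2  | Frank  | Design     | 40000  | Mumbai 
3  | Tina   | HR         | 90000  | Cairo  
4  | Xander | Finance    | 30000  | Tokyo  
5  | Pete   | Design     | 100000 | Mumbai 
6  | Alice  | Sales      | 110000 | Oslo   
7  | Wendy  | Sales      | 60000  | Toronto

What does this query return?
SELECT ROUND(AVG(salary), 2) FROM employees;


SUM(salary) = 540000
COUNT = 7
ROUND(AVG, 2) = ROUND(540000 / 7, 2) = 77142.86

77142.86


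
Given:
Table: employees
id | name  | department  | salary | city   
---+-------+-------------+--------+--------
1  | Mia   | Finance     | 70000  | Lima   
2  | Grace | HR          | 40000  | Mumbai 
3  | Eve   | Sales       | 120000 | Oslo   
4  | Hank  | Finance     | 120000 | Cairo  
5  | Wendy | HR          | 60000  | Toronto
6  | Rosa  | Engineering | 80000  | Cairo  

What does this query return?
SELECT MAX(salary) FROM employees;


Salaries: 70000, 40000, 120000, 120000, 60000, 80000
MAX = 120000

120000


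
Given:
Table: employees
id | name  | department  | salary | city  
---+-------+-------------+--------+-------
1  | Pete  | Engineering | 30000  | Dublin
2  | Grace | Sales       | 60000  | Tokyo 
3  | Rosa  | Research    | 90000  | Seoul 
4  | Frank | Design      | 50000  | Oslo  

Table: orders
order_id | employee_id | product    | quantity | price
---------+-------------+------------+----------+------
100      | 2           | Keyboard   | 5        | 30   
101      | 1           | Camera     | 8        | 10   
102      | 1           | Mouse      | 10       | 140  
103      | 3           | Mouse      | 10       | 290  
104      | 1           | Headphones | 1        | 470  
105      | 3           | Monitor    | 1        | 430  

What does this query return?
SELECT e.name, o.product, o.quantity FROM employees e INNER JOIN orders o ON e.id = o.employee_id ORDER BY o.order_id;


Joining employees.id = orders.employee_id:
  employee Grace (id=2) -> order Keyboard
  employee Pete (id=1) -> order Camera
  employee Pete (id=1) -> order Mouse
  employee Rosa (id=3) -> order Mouse
  employee Pete (id=1) -> order Headphones
  employee Rosa (id=3) -> order Monitor


6 rows:
Grace, Keyboard, 5
Pete, Camera, 8
Pete, Mouse, 10
Rosa, Mouse, 10
Pete, Headphones, 1
Rosa, Monitor, 1


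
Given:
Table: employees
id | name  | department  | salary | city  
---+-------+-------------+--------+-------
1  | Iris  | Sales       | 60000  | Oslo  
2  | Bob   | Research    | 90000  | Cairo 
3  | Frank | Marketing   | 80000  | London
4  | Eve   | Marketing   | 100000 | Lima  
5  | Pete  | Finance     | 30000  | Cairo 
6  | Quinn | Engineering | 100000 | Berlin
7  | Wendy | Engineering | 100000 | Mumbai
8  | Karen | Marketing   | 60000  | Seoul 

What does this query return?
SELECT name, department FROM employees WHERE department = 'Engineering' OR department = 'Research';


Filtering: department = 'Engineering' OR 'Research'
Matching: 3 rows

3 rows:
Bob, Research
Quinn, Engineering
Wendy, Engineering


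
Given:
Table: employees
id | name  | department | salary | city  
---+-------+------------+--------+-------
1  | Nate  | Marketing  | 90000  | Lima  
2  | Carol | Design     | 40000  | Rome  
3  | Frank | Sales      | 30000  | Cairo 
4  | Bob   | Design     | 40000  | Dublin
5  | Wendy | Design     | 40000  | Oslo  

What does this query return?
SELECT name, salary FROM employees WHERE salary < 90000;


Filtering: salary < 90000
Matching: 4 rows

4 rows:
Carol, 40000
Frank, 30000
Bob, 40000
Wendy, 40000


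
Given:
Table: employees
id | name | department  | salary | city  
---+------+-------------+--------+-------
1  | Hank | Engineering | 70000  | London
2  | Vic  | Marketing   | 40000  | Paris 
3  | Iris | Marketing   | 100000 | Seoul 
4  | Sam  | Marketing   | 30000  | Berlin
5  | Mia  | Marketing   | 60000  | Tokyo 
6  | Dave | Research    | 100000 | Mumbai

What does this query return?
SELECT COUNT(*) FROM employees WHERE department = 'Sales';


Counting rows where department = 'Sales'


0


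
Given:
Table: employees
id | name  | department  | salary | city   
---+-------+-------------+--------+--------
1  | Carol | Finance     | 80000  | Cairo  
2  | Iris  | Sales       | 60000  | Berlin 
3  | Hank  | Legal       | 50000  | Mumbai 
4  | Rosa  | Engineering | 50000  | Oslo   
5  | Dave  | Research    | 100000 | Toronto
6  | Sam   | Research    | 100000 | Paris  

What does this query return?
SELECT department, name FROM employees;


Projecting columns: department, name

6 rows:
Finance, Carol
Sales, Iris
Legal, Hank
Engineering, Rosa
Research, Dave
Research, Sam


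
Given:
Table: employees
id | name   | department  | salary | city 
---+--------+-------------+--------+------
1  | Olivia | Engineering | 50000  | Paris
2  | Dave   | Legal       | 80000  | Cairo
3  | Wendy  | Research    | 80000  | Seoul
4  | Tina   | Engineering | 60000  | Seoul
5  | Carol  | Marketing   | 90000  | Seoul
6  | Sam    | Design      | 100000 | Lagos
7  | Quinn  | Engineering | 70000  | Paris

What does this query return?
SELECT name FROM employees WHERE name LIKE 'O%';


LIKE 'O%' matches names starting with 'O'
Matching: 1

1 rows:
Olivia


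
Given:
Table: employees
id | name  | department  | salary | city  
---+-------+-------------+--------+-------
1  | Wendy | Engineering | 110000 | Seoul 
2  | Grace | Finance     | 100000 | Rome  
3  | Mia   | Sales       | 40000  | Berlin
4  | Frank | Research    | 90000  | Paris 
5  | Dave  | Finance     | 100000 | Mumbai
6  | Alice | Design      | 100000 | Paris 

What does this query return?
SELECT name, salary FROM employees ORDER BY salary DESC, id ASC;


Sorting by salary DESC, then id ASC for ties

6 rows:
Wendy, 110000
Grace, 100000
Dave, 100000
Alice, 100000
Frank, 90000
Mia, 40000


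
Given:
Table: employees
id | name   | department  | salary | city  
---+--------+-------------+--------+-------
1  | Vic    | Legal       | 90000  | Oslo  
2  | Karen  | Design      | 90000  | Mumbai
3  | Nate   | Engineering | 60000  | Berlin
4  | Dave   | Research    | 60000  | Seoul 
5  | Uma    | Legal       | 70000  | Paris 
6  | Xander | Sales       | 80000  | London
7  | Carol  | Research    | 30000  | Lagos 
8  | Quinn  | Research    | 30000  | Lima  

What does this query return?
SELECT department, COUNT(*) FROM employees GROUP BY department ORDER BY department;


Assigning each row to its department group:
  Vic -> Legal
  Karen -> Design
  Nate -> Engineering
  Dave -> Research
  Uma -> Legal
  Xander -> Sales
  Carol -> Research
  Quinn -> Research


5 groups:
Design, 1
Engineering, 1
Legal, 2
Research, 3
Sales, 1


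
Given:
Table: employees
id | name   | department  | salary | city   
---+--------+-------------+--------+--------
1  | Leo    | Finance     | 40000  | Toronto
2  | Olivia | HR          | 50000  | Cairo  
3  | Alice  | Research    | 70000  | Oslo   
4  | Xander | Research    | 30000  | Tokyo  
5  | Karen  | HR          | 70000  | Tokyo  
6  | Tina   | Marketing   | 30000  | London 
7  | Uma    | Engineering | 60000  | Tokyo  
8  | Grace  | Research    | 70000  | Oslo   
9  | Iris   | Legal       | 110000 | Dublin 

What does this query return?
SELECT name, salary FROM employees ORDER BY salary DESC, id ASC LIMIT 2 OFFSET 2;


Sort by salary DESC (id ASC tiebreak), then skip 2 and take 2
Rows 3 through 4

2 rows:
Karen, 70000
Grace, 70000


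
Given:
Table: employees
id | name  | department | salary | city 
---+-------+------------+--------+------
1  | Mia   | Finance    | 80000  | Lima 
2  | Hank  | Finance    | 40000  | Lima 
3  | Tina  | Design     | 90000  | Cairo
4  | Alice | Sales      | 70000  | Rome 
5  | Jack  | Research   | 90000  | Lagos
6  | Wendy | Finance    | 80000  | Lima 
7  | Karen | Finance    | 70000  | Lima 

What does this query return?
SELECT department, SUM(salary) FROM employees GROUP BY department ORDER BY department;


Summing salary within each department:
  Design: 90000 = 90000
  Finance: 80000 + 40000 + 80000 + 70000 = 270000
  Research: 90000 = 90000
  Sales: 70000 = 70000


4 groups:
Design, 90000
Finance, 270000
Research, 90000
Sales, 70000


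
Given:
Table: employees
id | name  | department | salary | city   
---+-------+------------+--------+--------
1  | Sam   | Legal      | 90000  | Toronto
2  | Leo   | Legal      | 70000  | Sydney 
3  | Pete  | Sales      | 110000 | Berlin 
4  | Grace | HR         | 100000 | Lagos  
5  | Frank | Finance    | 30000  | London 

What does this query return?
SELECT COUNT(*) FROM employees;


COUNT(*) counts all rows

5


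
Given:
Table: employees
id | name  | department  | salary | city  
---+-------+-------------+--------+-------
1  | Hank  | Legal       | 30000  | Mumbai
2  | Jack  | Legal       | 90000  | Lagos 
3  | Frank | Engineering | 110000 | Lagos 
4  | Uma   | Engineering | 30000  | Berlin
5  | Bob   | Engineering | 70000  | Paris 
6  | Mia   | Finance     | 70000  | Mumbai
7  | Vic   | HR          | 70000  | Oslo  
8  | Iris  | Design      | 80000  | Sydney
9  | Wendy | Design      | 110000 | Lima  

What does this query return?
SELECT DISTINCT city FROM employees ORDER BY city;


All 'city' values (row order): Mumbai, Lagos, Lagos, Berlin, Paris, Mumbai, Oslo, Sydney, Lima
Removing duplicates leaves 7 unique value(s).

7 values:
Berlin
Lagos
Lima
Mumbai
Oslo
Paris
Sydney


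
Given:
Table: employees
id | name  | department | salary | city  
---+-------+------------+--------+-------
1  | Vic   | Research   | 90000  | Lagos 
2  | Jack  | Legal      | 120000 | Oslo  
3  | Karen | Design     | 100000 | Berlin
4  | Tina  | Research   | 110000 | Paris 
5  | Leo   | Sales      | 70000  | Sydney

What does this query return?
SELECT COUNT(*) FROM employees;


COUNT(*) counts all rows

5


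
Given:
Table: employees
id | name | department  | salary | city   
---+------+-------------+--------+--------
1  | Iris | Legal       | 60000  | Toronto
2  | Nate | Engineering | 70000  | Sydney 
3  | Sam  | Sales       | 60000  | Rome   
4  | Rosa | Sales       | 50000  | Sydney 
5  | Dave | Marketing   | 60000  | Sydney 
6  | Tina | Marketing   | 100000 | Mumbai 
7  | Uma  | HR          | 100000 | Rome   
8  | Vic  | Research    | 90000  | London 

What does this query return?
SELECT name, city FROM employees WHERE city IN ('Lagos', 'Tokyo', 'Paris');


Filtering: city IN ('Lagos', 'Tokyo', 'Paris')
Matching: 0 rows

Empty result set (0 rows)


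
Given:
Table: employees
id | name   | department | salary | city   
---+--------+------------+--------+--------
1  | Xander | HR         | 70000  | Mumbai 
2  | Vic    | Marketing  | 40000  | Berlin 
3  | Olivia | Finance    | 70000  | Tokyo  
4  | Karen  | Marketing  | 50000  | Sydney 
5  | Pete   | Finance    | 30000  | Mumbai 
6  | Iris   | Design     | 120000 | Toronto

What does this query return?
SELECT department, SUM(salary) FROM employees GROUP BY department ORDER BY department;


Summing salary within each department:
  Design: 120000 = 120000
  Finance: 70000 + 30000 = 100000
  HR: 70000 = 70000
  Marketing: 40000 + 50000 = 90000


4 groups:
Design, 120000
Finance, 100000
HR, 70000
Marketing, 90000


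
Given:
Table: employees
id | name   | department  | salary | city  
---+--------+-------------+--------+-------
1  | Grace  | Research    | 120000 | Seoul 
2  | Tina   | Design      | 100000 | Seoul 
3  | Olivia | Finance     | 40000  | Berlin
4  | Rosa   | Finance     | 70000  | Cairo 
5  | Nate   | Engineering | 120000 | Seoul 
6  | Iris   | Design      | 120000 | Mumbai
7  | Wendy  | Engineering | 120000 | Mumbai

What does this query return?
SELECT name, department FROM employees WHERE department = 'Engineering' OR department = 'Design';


Filtering: department = 'Engineering' OR 'Design'
Matching: 4 rows

4 rows:
Tina, Design
Nate, Engineering
Iris, Design
Wendy, Engineering


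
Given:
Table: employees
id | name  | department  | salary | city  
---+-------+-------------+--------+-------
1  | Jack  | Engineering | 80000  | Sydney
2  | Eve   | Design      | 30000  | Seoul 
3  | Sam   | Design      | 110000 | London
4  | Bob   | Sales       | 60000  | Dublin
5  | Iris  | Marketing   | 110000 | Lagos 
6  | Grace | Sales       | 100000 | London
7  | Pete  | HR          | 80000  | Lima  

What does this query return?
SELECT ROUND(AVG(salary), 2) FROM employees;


SUM(salary) = 570000
COUNT = 7
ROUND(AVG, 2) = ROUND(570000 / 7, 2) = 81428.57

81428.57


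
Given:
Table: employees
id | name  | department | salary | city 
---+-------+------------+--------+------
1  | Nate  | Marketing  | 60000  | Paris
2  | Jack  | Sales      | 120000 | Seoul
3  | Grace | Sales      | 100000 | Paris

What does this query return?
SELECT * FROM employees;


SELECT * returns all 3 rows with all columns

3 rows:
1, Nate, Marketing, 60000, Paris
2, Jack, Sales, 120000, Seoul
3, Grace, Sales, 100000, Paris


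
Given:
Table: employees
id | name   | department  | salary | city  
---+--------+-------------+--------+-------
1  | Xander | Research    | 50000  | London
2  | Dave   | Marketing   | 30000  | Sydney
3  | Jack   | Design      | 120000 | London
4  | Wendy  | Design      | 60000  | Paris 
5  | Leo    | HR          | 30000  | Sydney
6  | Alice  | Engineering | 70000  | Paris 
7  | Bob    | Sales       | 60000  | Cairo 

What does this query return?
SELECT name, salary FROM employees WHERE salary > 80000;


Filtering: salary > 80000
Matching: 1 rows

1 rows:
Jack, 120000


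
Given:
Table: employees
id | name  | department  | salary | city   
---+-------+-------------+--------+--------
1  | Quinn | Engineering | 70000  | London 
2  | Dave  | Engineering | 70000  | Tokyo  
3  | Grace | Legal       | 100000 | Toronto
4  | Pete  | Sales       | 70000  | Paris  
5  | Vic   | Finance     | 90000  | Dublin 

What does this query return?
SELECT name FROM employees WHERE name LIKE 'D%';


LIKE 'D%' matches names starting with 'D'
Matching: 1

1 rows:
Dave


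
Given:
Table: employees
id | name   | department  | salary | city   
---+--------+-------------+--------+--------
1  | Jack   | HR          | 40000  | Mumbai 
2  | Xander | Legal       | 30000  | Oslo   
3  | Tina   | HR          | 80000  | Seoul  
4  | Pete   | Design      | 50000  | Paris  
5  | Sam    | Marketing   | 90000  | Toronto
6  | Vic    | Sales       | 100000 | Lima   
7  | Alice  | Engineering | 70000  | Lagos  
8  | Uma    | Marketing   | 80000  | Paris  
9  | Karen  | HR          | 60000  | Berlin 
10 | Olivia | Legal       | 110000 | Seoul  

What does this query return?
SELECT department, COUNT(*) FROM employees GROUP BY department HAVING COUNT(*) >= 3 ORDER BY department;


Groups with count >= 3:
  HR: 3 -> PASS
  Design: 1 -> filtered out
  Engineering: 1 -> filtered out
  Legal: 2 -> filtered out
  Marketing: 2 -> filtered out
  Sales: 1 -> filtered out


1 groups:
HR, 3


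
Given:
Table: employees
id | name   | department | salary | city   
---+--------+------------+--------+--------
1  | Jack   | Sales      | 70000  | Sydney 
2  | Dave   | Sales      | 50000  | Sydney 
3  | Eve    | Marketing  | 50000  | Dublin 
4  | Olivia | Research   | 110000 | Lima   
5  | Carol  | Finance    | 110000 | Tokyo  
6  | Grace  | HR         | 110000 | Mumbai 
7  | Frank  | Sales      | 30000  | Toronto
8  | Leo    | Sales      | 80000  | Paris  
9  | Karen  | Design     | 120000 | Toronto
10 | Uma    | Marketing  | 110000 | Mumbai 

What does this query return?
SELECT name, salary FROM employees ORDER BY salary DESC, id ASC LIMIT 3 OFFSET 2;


Sort by salary DESC (id ASC tiebreak), then skip 2 and take 3
Rows 3 through 5

3 rows:
Carol, 110000
Grace, 110000
Uma, 110000


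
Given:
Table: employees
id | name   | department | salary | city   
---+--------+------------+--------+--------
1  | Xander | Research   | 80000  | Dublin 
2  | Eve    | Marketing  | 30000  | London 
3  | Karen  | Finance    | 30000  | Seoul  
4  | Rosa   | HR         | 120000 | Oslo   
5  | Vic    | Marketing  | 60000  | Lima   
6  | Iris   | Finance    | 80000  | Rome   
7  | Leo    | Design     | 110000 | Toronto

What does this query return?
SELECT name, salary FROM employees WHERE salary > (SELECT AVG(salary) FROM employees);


Subquery: AVG(salary) = 72857.14
Filtering: salary > 72857.14
  Xander (80000) -> MATCH
  Rosa (120000) -> MATCH
  Iris (80000) -> MATCH
  Leo (110000) -> MATCH


4 rows:
Xander, 80000
Rosa, 120000
Iris, 80000
Leo, 110000


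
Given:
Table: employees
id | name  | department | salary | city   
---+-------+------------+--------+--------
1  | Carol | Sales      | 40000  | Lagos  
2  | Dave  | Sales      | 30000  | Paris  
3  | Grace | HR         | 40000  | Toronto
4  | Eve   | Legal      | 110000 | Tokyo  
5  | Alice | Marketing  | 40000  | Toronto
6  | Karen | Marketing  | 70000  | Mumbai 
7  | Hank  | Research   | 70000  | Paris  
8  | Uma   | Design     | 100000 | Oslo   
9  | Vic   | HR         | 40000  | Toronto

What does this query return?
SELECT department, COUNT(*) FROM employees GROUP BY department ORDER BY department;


Assigning each row to its department group:
  Carol -> Sales
  Dave -> Sales
  Grace -> HR
  Eve -> Legal
  Alice -> Marketing
  Karen -> Marketing
  Hank -> Research
  Uma -> Design
  Vic -> HR


6 groups:
Design, 1
HR, 2
Legal, 1
Marketing, 2
Research, 1
Sales, 2


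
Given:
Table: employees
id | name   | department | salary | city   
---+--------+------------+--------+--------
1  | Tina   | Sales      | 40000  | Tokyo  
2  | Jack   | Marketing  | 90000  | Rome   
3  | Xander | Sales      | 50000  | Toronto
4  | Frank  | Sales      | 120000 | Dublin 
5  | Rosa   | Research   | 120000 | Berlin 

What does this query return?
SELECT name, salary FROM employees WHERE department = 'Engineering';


Filtering: department = 'Engineering'
Matching rows: 0

Empty result set (0 rows)


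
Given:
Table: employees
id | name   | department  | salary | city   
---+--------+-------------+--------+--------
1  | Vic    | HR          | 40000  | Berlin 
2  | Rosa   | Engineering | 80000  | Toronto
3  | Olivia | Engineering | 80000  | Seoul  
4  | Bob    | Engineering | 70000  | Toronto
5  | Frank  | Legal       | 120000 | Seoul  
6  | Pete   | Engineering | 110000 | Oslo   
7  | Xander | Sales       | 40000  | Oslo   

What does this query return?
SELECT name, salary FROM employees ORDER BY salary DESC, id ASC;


Sorting by salary DESC, then id ASC for ties

7 rows:
Frank, 120000
Pete, 110000
Rosa, 80000
Olivia, 80000
Bob, 70000
Vic, 40000
Xander, 40000


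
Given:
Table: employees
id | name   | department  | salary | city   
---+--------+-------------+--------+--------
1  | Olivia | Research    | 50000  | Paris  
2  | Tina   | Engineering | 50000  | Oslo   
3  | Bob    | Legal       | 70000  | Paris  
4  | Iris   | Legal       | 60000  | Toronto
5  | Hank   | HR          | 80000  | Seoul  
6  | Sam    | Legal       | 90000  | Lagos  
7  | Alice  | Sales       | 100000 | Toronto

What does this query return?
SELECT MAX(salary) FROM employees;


Salaries: 50000, 50000, 70000, 60000, 80000, 90000, 100000
MAX = 100000

100000


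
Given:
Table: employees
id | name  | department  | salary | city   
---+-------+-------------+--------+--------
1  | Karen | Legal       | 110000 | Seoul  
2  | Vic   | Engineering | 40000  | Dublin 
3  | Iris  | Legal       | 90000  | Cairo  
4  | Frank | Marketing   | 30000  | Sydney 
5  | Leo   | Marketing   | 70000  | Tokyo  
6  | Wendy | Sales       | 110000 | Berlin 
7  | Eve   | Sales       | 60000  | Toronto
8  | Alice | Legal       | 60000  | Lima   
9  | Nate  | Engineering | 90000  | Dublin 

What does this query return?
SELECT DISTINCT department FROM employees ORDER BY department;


All 'department' values (row order): Legal, Engineering, Legal, Marketing, Marketing, Sales, Sales, Legal, Engineering
Removing duplicates leaves 4 unique value(s).

4 values:
Engineering
Legal
Marketing
Sales


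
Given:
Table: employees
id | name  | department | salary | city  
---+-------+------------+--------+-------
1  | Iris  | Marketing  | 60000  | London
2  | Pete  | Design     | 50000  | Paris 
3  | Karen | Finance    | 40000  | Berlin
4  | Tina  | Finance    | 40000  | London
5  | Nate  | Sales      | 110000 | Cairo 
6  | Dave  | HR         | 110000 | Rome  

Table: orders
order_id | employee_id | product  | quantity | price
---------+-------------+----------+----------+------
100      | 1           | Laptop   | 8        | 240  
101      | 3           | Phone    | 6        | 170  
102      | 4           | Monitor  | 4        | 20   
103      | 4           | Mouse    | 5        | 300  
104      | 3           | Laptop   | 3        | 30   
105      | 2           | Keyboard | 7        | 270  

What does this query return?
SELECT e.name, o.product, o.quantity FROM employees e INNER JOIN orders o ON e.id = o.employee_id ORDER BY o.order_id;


Joining employees.id = orders.employee_id:
  employee Iris (id=1) -> order Laptop
  employee Karen (id=3) -> order Phone
  employee Tina (id=4) -> order Monitor
  employee Tina (id=4) -> order Mouse
  employee Karen (id=3) -> order Laptop
  employee Pete (id=2) -> order Keyboard


6 rows:
Iris, Laptop, 8
Karen, Phone, 6
Tina, Monitor, 4
Tina, Mouse, 5
Karen, Laptop, 3
Pete, Keyboard, 7


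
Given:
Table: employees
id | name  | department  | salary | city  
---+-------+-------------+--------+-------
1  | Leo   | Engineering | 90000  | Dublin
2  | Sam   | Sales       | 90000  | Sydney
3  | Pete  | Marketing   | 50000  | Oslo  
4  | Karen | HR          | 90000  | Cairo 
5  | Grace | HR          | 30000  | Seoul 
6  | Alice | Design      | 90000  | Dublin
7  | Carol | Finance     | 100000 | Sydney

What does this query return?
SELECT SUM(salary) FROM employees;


SUM(salary) = 90000 + 90000 + 50000 + 90000 + 30000 + 90000 + 100000 = 540000

540000


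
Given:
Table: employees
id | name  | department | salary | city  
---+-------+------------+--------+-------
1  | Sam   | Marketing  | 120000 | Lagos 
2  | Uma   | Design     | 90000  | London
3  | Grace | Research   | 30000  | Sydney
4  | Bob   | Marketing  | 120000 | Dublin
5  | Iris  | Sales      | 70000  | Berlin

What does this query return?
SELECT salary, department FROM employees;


Projecting columns: salary, department

5 rows:
120000, Marketing
90000, Design
30000, Research
120000, Marketing
70000, Sales


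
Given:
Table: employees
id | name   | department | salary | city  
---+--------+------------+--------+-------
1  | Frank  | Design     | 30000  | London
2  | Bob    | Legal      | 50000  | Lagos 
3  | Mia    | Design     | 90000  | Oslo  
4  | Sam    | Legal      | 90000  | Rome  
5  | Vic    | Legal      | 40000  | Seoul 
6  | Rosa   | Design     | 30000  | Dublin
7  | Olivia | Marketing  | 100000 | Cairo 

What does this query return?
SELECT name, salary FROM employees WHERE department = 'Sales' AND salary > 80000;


Filtering: department = 'Sales' AND salary > 80000
Matching: 0 rows

Empty result set (0 rows)


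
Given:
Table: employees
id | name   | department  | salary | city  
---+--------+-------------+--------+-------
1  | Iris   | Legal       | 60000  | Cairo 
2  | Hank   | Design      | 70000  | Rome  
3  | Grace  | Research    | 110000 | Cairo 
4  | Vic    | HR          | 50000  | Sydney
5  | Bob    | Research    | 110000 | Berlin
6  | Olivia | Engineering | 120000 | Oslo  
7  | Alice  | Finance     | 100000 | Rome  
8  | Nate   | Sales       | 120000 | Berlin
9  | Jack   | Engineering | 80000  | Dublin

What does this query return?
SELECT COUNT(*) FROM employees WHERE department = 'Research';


Counting rows where department = 'Research'
  Grace -> MATCH
  Bob -> MATCH


2


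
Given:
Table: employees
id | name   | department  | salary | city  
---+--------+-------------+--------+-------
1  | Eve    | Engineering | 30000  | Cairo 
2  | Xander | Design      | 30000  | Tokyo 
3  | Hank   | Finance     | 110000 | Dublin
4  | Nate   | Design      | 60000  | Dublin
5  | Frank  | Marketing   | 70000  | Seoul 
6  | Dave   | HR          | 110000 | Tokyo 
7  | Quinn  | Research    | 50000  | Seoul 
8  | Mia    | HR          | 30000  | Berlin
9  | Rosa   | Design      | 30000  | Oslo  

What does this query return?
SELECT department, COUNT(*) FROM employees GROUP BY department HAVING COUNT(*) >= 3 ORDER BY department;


Groups with count >= 3:
  Design: 3 -> PASS
  Engineering: 1 -> filtered out
  Finance: 1 -> filtered out
  HR: 2 -> filtered out
  Marketing: 1 -> filtered out
  Research: 1 -> filtered out


1 groups:
Design, 3


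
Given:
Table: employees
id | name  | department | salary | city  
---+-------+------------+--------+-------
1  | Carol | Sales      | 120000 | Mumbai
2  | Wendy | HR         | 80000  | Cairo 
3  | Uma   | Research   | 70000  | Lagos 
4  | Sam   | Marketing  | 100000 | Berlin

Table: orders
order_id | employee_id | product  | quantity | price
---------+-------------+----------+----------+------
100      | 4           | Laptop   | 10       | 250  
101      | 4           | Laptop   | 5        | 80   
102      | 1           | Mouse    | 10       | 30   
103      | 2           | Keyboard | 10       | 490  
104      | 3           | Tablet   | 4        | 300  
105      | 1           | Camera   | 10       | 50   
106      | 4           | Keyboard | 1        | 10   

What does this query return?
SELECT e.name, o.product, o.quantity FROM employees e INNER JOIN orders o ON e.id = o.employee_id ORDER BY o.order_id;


Joining employees.id = orders.employee_id:
  employee Sam (id=4) -> order Laptop
  employee Sam (id=4) -> order Laptop
  employee Carol (id=1) -> order Mouse
  employee Wendy (id=2) -> order Keyboard
  employee Uma (id=3) -> order Tablet
  employee Carol (id=1) -> order Camera
  employee Sam (id=4) -> order Keyboard


7 rows:
Sam, Laptop, 10
Sam, Laptop, 5
Carol, Mouse, 10
Wendy, Keyboard, 10
Uma, Tablet, 4
Carol, Camera, 10
Sam, Keyboard, 1


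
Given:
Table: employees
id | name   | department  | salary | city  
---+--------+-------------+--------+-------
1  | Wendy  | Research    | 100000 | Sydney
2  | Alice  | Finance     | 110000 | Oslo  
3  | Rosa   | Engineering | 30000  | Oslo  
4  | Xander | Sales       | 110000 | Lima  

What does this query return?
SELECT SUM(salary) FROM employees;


SUM(salary) = 100000 + 110000 + 30000 + 110000 = 350000

350000


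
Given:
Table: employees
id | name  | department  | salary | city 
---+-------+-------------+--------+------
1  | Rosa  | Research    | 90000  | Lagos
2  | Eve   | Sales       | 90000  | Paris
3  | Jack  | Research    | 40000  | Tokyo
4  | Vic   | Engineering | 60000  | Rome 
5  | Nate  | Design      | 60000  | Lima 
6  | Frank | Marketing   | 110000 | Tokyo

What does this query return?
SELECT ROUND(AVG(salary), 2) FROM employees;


SUM(salary) = 450000
COUNT = 6
ROUND(AVG, 2) = ROUND(450000 / 6, 2) = 75000.0

75000.0


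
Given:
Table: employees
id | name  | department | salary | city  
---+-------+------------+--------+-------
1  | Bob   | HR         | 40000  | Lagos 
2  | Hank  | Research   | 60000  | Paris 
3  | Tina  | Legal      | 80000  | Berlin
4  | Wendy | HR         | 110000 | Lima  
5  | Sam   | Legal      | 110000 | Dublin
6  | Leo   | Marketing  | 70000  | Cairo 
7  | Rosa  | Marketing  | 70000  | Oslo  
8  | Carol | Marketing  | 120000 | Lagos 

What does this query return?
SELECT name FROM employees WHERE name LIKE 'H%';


LIKE 'H%' matches names starting with 'H'
Matching: 1

1 rows:
Hank
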